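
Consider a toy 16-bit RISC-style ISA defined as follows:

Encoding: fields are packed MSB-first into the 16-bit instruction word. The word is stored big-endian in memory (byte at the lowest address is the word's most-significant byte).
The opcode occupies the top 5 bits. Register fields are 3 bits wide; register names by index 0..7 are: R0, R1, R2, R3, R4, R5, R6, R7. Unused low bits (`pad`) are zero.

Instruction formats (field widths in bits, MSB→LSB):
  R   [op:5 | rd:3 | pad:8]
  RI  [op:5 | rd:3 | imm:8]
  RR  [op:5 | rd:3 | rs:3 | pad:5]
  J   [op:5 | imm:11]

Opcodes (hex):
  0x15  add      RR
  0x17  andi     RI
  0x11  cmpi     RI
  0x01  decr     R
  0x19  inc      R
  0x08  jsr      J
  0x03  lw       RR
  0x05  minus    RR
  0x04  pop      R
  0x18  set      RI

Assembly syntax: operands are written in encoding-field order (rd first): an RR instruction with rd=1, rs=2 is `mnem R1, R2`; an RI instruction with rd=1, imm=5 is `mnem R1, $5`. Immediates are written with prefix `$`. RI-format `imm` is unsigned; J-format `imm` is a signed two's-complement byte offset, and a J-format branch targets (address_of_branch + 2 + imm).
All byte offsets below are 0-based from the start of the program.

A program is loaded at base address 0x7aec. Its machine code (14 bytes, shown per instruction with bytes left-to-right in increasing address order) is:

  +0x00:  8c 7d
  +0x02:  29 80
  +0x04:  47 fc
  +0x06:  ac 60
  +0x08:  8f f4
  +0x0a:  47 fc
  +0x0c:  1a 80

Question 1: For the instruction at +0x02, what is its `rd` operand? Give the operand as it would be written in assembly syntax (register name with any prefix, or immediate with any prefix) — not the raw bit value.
[02] 29 80 → 0x2980
  top 5b → 0x5 → minus [RR]
  [10:8] rd=1 = R1
  [7:5] rs=4 = R4

R1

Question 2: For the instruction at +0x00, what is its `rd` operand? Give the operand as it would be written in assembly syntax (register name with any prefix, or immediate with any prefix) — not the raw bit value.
R4

[00] 8c 7d → 0x8c7d
  opcode bits[15:11]=0x11: cmpi/RI
  [10:8] rd=4 = R4
  [7:0] imm=125 = $125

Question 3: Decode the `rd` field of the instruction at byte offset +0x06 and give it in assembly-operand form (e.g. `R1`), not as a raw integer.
R4

+0x06: ac 60 ⇒ word 0xac60 (big)
  op=0xac60>>11=0x15 ⇒ add (RR)
  [10:8] rd=4 = R4
  [7:5] rs=3 = R3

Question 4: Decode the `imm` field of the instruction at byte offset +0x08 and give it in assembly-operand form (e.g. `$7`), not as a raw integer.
$244

[08] 8f f4 → 0x8ff4
  opcode bits[15:11]=0x11: cmpi/RI
  [10:8] rd=7 = R7
  [7:0] imm=244 = $244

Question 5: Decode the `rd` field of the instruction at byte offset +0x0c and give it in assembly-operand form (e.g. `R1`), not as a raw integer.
off 0x0c: read 1a 80 as big → 0x1a80
  top 5b → 0x3 → lw [RR]
  rd@[10:8]=0x2 ⇒ R2
  rs@[7:5]=0x4 ⇒ R4

R2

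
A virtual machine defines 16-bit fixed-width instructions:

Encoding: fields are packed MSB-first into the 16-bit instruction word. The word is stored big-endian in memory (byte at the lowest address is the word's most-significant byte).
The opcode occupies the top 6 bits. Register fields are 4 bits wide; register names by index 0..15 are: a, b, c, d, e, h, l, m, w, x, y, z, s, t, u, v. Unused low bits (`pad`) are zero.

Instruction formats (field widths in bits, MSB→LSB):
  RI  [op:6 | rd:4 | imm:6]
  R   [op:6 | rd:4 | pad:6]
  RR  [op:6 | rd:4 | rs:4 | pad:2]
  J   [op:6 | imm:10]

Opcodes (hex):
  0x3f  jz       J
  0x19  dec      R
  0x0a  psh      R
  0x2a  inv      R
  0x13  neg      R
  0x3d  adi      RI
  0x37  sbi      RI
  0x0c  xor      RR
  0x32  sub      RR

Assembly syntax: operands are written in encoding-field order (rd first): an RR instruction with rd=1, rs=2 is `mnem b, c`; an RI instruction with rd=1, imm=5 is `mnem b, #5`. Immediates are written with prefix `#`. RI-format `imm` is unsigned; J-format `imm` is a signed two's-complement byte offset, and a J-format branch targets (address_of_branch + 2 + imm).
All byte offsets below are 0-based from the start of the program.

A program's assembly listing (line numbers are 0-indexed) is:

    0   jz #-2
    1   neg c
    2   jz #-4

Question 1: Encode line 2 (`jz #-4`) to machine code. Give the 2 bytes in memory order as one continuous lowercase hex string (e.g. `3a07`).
L2: jz op=0x3f:6|imm=-4:10 ⇒ 0xfffc ⇒ big ff fc

fffc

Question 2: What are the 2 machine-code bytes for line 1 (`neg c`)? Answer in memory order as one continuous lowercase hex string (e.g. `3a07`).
4c80

line 1 (neg): pack op=0x13:6|rd=2:4|pad=0:6 = 0x4c80; big→ 4c 80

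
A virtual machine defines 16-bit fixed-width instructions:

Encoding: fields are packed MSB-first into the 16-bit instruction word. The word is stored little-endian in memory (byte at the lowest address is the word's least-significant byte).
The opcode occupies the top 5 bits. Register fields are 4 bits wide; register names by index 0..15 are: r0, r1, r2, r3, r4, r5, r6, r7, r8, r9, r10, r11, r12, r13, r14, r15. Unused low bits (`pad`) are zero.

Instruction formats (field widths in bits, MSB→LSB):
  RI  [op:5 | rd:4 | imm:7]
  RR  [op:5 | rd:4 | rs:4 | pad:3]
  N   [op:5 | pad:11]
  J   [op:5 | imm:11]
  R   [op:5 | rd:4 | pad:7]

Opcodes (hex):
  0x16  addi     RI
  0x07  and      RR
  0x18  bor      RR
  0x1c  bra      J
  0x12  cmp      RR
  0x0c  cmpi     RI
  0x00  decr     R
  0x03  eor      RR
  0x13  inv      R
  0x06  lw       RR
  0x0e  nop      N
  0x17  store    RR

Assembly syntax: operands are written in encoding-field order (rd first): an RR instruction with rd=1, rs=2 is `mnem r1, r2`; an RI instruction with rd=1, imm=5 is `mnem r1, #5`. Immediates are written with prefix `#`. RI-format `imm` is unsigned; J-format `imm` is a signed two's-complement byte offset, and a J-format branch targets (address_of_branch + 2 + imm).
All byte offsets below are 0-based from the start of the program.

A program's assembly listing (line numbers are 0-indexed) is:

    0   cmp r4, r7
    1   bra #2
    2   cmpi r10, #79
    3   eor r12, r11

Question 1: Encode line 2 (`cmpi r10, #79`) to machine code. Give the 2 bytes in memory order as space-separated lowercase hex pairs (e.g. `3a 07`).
4f 65

line 2 (cmpi): pack op=0xc:5|rd=10:4|imm=79:7 = 0x654f; little→ 4f 65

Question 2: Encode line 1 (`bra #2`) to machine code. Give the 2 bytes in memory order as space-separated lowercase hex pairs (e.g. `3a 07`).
L1: bra op=0x1c:5|imm=2:11 ⇒ 0xe002 ⇒ little 02 e0

02 e0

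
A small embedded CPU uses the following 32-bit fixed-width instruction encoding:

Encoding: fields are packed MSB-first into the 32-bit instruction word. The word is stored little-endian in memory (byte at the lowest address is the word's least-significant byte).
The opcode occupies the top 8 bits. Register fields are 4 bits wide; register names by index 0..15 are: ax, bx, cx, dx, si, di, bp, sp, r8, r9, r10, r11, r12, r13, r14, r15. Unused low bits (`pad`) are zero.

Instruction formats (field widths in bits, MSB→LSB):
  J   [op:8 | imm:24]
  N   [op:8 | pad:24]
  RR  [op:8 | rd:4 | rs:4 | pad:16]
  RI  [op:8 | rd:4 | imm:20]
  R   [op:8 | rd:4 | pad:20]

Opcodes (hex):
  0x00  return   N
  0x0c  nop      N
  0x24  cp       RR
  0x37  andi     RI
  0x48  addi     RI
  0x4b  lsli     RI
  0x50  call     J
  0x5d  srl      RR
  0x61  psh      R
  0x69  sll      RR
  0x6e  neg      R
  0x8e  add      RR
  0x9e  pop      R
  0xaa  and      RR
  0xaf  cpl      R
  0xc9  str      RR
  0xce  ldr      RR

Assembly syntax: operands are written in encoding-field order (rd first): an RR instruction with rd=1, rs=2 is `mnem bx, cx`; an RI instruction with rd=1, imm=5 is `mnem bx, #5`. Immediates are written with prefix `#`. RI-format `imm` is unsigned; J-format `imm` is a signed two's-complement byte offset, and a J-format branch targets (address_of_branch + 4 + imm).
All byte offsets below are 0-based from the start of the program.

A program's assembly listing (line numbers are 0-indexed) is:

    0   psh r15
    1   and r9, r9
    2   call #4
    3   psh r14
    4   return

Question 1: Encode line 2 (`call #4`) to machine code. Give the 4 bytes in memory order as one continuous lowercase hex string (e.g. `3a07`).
04000050

2. call fields op=0x50:8|imm=4:24 → word 50000004h → 04 00 00 50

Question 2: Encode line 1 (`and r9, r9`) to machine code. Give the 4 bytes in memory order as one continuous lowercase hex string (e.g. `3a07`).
1. and fields op=0xaa:8|rd=9:4|rs=9:4|pad=0:16 → word aa990000h → 00 00 99 aa

000099aa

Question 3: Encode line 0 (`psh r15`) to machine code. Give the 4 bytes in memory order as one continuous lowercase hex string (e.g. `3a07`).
0000f061

line 0 (psh): pack op=0x61:8|rd=15:4|pad=0:20 = 0x61f00000; little→ 00 00 f0 61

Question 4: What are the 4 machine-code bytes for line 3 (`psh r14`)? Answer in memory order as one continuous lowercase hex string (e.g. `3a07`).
line 3 (psh): pack op=0x61:8|rd=14:4|pad=0:20 = 0x61e00000; little→ 00 00 e0 61

0000e061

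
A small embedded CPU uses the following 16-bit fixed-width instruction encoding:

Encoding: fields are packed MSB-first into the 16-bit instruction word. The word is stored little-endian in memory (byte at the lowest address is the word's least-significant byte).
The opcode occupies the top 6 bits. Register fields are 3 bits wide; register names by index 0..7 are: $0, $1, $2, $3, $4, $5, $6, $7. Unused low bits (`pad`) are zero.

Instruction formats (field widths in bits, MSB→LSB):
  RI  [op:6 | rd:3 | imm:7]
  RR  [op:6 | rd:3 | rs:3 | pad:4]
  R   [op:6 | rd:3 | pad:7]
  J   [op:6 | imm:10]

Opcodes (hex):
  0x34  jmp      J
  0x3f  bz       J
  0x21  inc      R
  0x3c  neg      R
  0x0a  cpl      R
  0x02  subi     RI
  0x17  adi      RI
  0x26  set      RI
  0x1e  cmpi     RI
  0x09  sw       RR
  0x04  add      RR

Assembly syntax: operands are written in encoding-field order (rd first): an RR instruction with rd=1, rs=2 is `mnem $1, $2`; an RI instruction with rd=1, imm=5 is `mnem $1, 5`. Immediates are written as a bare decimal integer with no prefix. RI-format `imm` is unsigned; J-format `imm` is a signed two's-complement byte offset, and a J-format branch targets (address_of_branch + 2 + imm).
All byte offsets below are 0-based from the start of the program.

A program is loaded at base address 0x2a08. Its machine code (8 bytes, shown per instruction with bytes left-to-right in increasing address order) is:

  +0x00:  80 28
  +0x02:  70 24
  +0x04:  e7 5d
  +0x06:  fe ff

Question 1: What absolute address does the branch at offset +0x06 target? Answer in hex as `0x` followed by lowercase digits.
0x2a0e

+0x06: fe ff ⇒ word 0xfffe (little)
  top 6b → 0x3f → bz [J]
  [9:0] imm=1022 (s10→-2) = -2
  target = base 0x2a08 + off 0x06 + 2 + imm -2 = 0x2a0e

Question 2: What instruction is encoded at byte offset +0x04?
+0x04: e7 5d ⇒ word 0x5de7 (little)
  top 6b → 0x17 → adi [RI]
  rd: (w>>7)&0x7=0x3 → $3
  imm: (w>>0)&0x7f=0x67 → 103

adi $3, 103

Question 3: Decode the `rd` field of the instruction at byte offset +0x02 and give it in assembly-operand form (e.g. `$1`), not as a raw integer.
+0x02: 70 24 ⇒ word 0x2470 (little)
  opcode bits[15:10]=0x9: sw/RR
  rd: (w>>7)&0x7=0x0 → $0
  rs: (w>>4)&0x7=0x7 → $7

$0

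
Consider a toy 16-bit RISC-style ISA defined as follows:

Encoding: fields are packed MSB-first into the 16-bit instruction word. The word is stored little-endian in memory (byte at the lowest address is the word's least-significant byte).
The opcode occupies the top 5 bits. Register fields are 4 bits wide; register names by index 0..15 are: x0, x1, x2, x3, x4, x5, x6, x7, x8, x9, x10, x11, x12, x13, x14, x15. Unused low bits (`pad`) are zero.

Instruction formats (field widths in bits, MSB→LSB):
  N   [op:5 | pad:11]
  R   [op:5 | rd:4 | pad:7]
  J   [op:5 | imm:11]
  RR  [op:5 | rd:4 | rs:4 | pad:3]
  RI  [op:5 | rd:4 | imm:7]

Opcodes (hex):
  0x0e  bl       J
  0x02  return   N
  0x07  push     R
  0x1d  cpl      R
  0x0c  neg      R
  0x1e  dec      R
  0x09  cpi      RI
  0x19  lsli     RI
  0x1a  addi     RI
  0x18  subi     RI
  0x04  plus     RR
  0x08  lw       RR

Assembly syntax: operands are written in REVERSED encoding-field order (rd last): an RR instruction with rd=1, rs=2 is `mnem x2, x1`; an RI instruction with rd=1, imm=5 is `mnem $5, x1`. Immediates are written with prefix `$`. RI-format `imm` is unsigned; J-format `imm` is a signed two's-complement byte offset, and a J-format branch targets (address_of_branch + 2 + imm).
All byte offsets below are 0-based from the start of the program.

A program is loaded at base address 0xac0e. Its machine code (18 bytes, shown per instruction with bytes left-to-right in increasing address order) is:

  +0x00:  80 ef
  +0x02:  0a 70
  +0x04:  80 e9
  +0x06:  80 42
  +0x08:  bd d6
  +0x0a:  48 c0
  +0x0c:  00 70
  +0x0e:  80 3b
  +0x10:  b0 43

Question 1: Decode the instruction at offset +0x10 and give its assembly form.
lw x6, x7

off 0x10: read b0 43 as little → 0x43b0
  op=0x43b0>>11=0x8 ⇒ lw (RR)
  [10:7] rd=7 = x7
  [6:3] rs=6 = x6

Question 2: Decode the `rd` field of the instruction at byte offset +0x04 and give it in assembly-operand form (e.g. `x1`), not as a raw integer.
+0x04: 80 e9 ⇒ word 0xe980 (little)
  op=0xe980>>11=0x1d ⇒ cpl (R)
  rd@[10:7]=0x3 ⇒ x3

x3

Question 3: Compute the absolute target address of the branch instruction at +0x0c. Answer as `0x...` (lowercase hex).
@+0c  little-endian(00 70) = 0x7000
  top 5b → 0xe → bl [J]
  [10:0] imm=0 = $0
  target = base 0xac0e + off 0x0c + 2 + imm 0 = 0xac1c

0xac1c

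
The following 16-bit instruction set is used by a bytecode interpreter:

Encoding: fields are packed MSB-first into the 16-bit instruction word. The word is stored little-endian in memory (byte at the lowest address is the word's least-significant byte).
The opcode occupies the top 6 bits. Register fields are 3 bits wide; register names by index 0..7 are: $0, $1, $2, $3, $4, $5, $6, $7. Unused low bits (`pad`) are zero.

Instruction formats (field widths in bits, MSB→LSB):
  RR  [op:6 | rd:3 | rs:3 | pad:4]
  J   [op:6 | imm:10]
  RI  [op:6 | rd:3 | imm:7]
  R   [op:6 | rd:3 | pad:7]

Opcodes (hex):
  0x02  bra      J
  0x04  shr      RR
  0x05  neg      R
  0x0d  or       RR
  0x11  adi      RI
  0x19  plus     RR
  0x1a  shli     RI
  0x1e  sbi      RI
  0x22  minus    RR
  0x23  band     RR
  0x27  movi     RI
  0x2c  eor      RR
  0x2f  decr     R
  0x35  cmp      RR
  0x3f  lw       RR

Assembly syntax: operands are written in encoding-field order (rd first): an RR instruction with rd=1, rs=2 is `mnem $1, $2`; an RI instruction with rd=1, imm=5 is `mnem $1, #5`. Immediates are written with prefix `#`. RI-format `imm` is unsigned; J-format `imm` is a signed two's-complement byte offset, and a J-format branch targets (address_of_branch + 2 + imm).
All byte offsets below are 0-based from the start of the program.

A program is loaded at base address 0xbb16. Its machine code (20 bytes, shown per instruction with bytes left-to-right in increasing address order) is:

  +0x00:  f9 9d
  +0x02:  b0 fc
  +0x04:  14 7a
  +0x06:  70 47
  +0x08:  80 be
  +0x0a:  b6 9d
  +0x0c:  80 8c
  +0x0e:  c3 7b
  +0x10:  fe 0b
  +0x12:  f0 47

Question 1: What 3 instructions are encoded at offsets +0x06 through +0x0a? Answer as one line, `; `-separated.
adi $6, #112; decr $5; movi $3, #54

[06] 70 47 → 0x4770
  top 6b → 0x11 → adi [RI]
  rd@[9:7]=0x6 ⇒ $6
  imm@[6:0]=0x70 ⇒ #112
[08] 80 be → 0xbe80
  top 6b → 0x2f → decr [R]
  rd@[9:7]=0x5 ⇒ $5
[0a] b6 9d → 0x9db6
  top 6b → 0x27 → movi [RI]
  rd@[9:7]=0x3 ⇒ $3
  imm@[6:0]=0x36 ⇒ #54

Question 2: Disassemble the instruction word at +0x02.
[02] b0 fc → 0xfcb0
  op=0xfcb0>>10=0x3f ⇒ lw (RR)
  rd@[9:7]=0x1 ⇒ $1
  rs@[6:4]=0x3 ⇒ $3

lw $1, $3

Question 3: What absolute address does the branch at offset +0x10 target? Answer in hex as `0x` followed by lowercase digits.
+0x10: fe 0b ⇒ word 0x0bfe (little)
  top 6b → 0x2 → bra [J]
  imm@[9:0]=0x3fe (s10→-2) ⇒ #-2
  target = base 0xbb16 + off 0x10 + 2 + imm -2 = 0xbb26

0xbb26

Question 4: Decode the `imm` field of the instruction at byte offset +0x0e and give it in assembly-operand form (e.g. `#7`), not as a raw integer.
#67

@+0e  little-endian(c3 7b) = 0x7bc3
  top 6b → 0x1e → sbi [RI]
  rd@[9:7]=0x7 ⇒ $7
  imm@[6:0]=0x43 ⇒ #67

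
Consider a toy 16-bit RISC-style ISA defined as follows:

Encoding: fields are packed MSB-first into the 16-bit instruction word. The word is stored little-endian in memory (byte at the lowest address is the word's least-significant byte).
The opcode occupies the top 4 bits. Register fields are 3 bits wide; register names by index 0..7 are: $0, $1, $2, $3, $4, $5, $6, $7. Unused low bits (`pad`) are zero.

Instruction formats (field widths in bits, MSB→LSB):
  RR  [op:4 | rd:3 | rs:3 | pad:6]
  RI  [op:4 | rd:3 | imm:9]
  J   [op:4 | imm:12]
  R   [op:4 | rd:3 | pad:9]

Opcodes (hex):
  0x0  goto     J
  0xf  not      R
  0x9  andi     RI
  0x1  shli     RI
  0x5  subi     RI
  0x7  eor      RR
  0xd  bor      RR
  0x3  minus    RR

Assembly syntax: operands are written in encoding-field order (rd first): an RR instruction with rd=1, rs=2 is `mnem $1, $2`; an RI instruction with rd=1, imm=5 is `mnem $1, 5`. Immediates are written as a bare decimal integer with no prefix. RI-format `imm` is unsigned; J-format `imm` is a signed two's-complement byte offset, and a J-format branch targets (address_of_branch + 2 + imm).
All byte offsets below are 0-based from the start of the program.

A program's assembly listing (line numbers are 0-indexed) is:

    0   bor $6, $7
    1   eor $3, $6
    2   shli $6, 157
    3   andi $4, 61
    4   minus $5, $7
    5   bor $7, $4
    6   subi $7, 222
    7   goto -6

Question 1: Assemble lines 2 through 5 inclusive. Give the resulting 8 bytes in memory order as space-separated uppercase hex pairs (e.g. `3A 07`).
2. shli fields op=0x1:4|rd=6:3|imm=157:9 → word 1c9dh → 9d 1c
3. andi fields op=0x9:4|rd=4:3|imm=61:9 → word 983dh → 3d 98
4. minus fields op=0x3:4|rd=5:3|rs=7:3|pad=0:6 → word 3bc0h → c0 3b
5. bor fields op=0xd:4|rd=7:3|rs=4:3|pad=0:6 → word df00h → 00 df

9D 1C 3D 98 C0 3B 00 DF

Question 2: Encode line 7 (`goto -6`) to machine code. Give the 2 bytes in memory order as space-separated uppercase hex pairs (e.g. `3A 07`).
FA 0F

line 7 (goto): pack op=0x0:4|imm=-6:12 = 0x0ffa; little→ fa 0f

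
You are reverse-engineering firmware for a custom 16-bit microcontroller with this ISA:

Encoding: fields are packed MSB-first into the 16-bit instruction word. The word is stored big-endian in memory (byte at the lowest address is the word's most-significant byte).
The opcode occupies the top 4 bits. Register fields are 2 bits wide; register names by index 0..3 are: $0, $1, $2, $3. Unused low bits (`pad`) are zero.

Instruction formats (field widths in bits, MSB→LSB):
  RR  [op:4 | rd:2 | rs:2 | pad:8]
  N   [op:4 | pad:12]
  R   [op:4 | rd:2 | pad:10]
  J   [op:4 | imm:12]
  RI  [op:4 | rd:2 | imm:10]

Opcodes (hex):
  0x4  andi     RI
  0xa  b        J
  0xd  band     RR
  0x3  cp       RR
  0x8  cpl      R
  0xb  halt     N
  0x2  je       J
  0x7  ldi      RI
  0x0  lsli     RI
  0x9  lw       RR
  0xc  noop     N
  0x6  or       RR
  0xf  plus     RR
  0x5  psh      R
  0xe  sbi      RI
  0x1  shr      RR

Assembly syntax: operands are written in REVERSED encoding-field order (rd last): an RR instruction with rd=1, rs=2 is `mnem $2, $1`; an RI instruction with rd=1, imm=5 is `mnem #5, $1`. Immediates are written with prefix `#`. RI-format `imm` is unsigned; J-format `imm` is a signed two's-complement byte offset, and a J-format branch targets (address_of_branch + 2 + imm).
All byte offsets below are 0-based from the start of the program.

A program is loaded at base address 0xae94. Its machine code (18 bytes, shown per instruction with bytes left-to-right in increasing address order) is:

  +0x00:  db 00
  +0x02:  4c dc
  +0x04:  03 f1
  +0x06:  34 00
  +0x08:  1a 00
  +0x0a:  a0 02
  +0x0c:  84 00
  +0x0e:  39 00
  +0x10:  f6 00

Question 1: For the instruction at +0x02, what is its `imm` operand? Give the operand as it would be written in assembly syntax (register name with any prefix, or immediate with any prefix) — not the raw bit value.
@+02  big-endian(4c dc) = 0x4cdc
  top 4b → 0x4 → andi [RI]
  rd@[11:10]=0x3 ⇒ $3
  imm@[9:0]=0xdc ⇒ #220

#220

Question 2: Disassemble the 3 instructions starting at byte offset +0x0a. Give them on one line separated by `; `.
b #2; cpl $1; cp $1, $2

[0a] a0 02 → 0xa002
  op=0xa002>>12=0xa ⇒ b (J)
  [11:0] imm=2 = #2
[0c] 84 00 → 0x8400
  op=0x8400>>12=0x8 ⇒ cpl (R)
  [11:10] rd=1 = $1
[0e] 39 00 → 0x3900
  op=0x3900>>12=0x3 ⇒ cp (RR)
  [11:10] rd=2 = $2
  [9:8] rs=1 = $1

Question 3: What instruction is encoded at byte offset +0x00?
@+00  big-endian(db 00) = 0xdb00
  opcode bits[15:12]=0xd: band/RR
  [11:10] rd=2 = $2
  [9:8] rs=3 = $3

band $3, $2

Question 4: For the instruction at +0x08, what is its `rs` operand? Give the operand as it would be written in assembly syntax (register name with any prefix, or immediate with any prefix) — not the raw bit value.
@+08  big-endian(1a 00) = 0x1a00
  opcode bits[15:12]=0x1: shr/RR
  rd: (w>>10)&0x3=0x2 → $2
  rs: (w>>8)&0x3=0x2 → $2

$2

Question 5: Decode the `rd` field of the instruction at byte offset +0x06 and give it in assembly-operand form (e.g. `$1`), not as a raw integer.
$1

@+06  big-endian(34 00) = 0x3400
  top 4b → 0x3 → cp [RR]
  [11:10] rd=1 = $1
  [9:8] rs=0 = $0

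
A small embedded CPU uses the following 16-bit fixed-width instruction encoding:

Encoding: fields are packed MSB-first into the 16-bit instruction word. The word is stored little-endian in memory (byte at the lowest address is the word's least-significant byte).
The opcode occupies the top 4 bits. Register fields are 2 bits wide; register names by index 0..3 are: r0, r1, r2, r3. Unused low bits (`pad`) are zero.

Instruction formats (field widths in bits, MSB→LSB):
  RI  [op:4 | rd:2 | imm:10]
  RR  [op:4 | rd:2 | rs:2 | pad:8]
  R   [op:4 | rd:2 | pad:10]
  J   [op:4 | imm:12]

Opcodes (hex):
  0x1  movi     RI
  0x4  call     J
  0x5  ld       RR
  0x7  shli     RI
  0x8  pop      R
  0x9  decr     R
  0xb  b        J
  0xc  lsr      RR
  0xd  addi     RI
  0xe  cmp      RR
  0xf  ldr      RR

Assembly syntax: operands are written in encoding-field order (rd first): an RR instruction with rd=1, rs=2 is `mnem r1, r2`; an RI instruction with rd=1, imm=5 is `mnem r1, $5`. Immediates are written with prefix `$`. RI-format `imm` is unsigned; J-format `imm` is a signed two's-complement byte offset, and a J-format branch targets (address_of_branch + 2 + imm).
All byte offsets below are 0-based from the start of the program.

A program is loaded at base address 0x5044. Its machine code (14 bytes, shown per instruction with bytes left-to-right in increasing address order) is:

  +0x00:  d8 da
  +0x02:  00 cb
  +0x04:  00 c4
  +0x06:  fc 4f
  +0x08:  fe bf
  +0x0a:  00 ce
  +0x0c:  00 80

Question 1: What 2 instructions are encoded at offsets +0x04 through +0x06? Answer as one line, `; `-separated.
lsr r1, r0; call $-4

+0x04: 00 c4 ⇒ word 0xc400 (little)
  opcode bits[15:12]=0xc: lsr/RR
  [11:10] rd=1 = r1
  [9:8] rs=0 = r0
+0x06: fc 4f ⇒ word 0x4ffc (little)
  opcode bits[15:12]=0x4: call/J
  [11:0] imm=4092 (s12→-4) = $-4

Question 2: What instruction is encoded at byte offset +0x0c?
pop r0

+0x0c: 00 80 ⇒ word 0x8000 (little)
  op=0x8000>>12=0x8 ⇒ pop (R)
  [11:10] rd=0 = r0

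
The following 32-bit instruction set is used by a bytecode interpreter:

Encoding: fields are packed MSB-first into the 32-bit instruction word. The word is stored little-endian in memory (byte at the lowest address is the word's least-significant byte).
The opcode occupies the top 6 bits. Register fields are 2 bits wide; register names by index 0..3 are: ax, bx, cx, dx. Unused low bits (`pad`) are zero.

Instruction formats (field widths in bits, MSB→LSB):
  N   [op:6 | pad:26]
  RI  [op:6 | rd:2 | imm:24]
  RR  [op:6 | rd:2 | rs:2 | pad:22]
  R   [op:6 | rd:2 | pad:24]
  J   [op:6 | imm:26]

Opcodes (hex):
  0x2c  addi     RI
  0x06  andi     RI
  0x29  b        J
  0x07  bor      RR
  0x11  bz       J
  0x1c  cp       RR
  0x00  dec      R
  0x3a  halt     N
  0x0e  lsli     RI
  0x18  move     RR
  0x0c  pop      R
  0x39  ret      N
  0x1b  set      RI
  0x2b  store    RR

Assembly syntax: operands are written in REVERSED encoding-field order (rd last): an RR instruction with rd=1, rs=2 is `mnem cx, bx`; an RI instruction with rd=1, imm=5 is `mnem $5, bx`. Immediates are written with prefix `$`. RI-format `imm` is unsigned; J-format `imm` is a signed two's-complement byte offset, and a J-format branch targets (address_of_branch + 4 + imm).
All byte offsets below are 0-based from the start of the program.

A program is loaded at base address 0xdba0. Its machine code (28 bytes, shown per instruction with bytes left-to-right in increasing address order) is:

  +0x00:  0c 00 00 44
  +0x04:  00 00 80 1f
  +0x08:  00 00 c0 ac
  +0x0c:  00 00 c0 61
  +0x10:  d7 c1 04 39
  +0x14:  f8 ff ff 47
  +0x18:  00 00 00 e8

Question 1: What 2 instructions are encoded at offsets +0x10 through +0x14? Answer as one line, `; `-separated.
off 0x10: read d7 c1 04 39 as little → 0x3904c1d7
  opcode bits[31:26]=0xe: lsli/RI
  rd: (w>>24)&0x3=0x1 → bx
  imm: (w>>0)&0xffffff=0x4c1d7 → $311767
off 0x14: read f8 ff ff 47 as little → 0x47fffff8
  opcode bits[31:26]=0x11: bz/J
  imm: (w>>0)&0x3ffffff=0x3fffff8 (s26→-8) → $-8

lsli $311767, bx; bz $-8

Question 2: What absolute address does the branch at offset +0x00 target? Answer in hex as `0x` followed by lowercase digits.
@+00  little-endian(0c 00 00 44) = 0x4400000c
  op=0x4400000c>>26=0x11 ⇒ bz (J)
  imm@[25:0]=0xc ⇒ $12
  target = base 0xdba0 + off 0x00 + 4 + imm 12 = 0xdbb0

0xdbb0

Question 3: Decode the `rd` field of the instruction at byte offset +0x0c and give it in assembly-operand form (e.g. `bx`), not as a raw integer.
bx

@+0c  little-endian(00 00 c0 61) = 0x61c00000
  opcode bits[31:26]=0x18: move/RR
  rd: (w>>24)&0x3=0x1 → bx
  rs: (w>>22)&0x3=0x3 → dx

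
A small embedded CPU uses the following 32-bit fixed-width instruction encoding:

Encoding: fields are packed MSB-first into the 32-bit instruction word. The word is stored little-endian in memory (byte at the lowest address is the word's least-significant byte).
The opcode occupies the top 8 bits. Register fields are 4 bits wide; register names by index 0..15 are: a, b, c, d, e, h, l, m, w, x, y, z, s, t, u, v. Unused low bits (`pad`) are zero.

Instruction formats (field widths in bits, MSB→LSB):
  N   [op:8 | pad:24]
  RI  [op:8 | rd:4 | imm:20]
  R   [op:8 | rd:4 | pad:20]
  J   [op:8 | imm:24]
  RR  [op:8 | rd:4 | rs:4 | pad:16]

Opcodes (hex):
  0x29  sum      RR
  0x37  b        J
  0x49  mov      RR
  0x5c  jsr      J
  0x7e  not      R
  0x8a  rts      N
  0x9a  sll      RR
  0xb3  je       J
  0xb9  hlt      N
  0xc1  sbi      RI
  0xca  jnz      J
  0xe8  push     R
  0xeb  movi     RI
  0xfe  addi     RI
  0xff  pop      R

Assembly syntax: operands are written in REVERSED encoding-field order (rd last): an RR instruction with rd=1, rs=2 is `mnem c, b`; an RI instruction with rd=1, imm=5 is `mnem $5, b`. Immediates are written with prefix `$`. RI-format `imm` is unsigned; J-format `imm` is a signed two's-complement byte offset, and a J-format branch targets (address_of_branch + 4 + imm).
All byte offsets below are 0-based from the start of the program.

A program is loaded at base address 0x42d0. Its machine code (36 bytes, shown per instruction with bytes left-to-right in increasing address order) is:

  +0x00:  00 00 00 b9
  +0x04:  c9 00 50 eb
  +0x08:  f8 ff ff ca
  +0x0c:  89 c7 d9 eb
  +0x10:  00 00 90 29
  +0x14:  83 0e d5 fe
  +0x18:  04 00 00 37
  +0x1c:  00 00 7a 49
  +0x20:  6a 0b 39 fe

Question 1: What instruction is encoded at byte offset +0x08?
@+08  little-endian(f8 ff ff ca) = 0xcafffff8
  top 8b → 0xca → jnz [J]
  imm: (w>>0)&0xffffff=0xfffff8 (s24→-8) → $-8

jnz $-8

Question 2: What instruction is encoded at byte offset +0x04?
@+04  little-endian(c9 00 50 eb) = 0xeb5000c9
  opcode bits[31:24]=0xeb: movi/RI
  rd@[23:20]=0x5 ⇒ h
  imm@[19:0]=0xc9 ⇒ $201

movi $201, h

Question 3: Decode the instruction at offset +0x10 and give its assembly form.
[10] 00 00 90 29 → 0x29900000
  op=0x29900000>>24=0x29 ⇒ sum (RR)
  rd@[23:20]=0x9 ⇒ x
  rs@[19:16]=0x0 ⇒ a

sum a, x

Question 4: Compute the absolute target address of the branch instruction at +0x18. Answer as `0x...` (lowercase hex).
off 0x18: read 04 00 00 37 as little → 0x37000004
  opcode bits[31:24]=0x37: b/J
  [23:0] imm=4 = $4
  target = base 0x42d0 + off 0x18 + 4 + imm 4 = 0x42f0

0x42f0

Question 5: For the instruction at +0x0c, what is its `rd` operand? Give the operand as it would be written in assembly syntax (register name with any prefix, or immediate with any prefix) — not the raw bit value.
t

+0x0c: 89 c7 d9 eb ⇒ word 0xebd9c789 (little)
  top 8b → 0xeb → movi [RI]
  [23:20] rd=13 = t
  [19:0] imm=640905 = $640905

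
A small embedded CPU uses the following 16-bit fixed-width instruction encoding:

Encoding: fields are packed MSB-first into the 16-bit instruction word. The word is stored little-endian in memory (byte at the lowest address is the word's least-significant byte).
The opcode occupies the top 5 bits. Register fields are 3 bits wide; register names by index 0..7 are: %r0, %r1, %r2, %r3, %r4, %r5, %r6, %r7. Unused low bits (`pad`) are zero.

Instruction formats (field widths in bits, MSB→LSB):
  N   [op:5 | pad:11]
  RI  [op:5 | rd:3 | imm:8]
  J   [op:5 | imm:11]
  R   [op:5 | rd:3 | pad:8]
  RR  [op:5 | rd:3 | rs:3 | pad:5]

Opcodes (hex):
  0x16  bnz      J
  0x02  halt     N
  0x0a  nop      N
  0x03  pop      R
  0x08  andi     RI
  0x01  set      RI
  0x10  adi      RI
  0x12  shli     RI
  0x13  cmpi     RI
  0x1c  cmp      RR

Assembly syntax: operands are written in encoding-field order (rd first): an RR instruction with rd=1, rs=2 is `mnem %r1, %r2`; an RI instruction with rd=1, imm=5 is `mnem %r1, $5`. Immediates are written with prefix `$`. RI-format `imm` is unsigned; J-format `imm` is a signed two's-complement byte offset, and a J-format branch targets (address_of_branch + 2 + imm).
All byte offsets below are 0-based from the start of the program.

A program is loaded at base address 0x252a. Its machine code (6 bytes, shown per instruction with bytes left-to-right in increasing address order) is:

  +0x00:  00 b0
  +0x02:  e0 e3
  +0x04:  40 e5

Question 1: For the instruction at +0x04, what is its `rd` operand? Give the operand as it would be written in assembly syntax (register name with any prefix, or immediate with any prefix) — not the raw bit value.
[04] 40 e5 → 0xe540
  top 5b → 0x1c → cmp [RR]
  rd@[10:8]=0x5 ⇒ %r5
  rs@[7:5]=0x2 ⇒ %r2

%r5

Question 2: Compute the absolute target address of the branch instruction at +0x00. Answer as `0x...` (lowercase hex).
0x252c

off 0x00: read 00 b0 as little → 0xb000
  opcode bits[15:11]=0x16: bnz/J
  imm: (w>>0)&0x7ff=0x0 → $0
  target = base 0x252a + off 0x00 + 2 + imm 0 = 0x252c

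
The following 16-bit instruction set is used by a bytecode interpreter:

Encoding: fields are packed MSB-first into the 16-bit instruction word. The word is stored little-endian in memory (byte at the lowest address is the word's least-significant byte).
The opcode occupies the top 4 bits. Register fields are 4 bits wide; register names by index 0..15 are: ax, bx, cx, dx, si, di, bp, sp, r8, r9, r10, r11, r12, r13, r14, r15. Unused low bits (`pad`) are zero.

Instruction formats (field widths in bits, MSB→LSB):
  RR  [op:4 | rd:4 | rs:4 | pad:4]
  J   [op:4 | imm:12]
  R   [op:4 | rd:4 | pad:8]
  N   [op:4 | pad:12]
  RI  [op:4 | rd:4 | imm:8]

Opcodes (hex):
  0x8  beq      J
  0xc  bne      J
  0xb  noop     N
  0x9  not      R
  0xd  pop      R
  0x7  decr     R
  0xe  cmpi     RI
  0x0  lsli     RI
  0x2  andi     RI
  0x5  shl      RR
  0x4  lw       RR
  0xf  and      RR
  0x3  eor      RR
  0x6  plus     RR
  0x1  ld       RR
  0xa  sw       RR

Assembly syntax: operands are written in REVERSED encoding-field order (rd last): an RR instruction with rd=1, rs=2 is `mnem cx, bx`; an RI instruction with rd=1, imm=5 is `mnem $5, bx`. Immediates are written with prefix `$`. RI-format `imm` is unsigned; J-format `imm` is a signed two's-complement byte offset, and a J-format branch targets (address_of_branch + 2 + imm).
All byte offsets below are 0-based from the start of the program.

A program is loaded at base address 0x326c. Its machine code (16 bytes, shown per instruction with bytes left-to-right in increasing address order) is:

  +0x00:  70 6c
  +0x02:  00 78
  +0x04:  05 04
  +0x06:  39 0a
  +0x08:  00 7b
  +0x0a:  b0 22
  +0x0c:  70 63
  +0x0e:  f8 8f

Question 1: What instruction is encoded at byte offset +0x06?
lsli $57, r10

off 0x06: read 39 0a as little → 0x0a39
  opcode bits[15:12]=0x0: lsli/RI
  [11:8] rd=10 = r10
  [7:0] imm=57 = $57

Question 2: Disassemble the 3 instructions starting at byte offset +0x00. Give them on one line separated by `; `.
@+00  little-endian(70 6c) = 0x6c70
  op=0x6c70>>12=0x6 ⇒ plus (RR)
  rd@[11:8]=0xc ⇒ r12
  rs@[7:4]=0x7 ⇒ sp
@+02  little-endian(00 78) = 0x7800
  op=0x7800>>12=0x7 ⇒ decr (R)
  rd@[11:8]=0x8 ⇒ r8
@+04  little-endian(05 04) = 0x0405
  op=0x0405>>12=0x0 ⇒ lsli (RI)
  rd@[11:8]=0x4 ⇒ si
  imm@[7:0]=0x5 ⇒ $5

plus sp, r12; decr r8; lsli $5, si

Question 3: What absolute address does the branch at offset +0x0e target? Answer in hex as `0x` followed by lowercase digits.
0x3274

@+0e  little-endian(f8 8f) = 0x8ff8
  op=0x8ff8>>12=0x8 ⇒ beq (J)
  imm: (w>>0)&0xfff=0xff8 (s12→-8) → $-8
  target = base 0x326c + off 0x0e + 2 + imm -8 = 0x3274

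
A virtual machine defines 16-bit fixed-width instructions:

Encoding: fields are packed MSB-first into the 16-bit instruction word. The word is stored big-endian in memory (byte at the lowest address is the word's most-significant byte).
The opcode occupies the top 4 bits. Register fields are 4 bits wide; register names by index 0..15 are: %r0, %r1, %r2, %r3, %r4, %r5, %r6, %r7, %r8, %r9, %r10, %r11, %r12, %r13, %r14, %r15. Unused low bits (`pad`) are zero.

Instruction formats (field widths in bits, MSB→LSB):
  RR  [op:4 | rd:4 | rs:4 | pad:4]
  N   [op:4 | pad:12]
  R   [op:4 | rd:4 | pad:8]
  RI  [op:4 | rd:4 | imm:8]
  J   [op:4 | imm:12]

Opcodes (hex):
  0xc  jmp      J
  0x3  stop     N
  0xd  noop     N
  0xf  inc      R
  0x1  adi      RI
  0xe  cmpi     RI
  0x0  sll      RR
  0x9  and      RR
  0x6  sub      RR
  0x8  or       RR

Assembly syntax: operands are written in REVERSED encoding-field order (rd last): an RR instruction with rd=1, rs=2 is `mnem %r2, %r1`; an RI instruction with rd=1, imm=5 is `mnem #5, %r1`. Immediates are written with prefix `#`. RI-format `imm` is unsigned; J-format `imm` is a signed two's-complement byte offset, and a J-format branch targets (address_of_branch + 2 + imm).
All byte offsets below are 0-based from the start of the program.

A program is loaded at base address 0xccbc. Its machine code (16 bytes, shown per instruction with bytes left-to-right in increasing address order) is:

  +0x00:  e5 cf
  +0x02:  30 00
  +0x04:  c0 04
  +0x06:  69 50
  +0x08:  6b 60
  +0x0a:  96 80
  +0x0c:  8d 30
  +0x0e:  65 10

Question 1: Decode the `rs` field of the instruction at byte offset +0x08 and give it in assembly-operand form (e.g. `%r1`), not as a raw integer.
%r6

[08] 6b 60 → 0x6b60
  op=0x6b60>>12=0x6 ⇒ sub (RR)
  [11:8] rd=11 = %r11
  [7:4] rs=6 = %r6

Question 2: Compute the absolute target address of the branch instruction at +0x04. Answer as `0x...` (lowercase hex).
+0x04: c0 04 ⇒ word 0xc004 (big)
  op=0xc004>>12=0xc ⇒ jmp (J)
  [11:0] imm=4 = #4
  target = base 0xccbc + off 0x04 + 2 + imm 4 = 0xccc6

0xccc6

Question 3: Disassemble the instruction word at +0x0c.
@+0c  big-endian(8d 30) = 0x8d30
  opcode bits[15:12]=0x8: or/RR
  [11:8] rd=13 = %r13
  [7:4] rs=3 = %r3

or %r3, %r13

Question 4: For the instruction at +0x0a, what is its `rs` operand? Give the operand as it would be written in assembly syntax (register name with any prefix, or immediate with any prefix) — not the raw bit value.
%r8

@+0a  big-endian(96 80) = 0x9680
  top 4b → 0x9 → and [RR]
  rd: (w>>8)&0xf=0x6 → %r6
  rs: (w>>4)&0xf=0x8 → %r8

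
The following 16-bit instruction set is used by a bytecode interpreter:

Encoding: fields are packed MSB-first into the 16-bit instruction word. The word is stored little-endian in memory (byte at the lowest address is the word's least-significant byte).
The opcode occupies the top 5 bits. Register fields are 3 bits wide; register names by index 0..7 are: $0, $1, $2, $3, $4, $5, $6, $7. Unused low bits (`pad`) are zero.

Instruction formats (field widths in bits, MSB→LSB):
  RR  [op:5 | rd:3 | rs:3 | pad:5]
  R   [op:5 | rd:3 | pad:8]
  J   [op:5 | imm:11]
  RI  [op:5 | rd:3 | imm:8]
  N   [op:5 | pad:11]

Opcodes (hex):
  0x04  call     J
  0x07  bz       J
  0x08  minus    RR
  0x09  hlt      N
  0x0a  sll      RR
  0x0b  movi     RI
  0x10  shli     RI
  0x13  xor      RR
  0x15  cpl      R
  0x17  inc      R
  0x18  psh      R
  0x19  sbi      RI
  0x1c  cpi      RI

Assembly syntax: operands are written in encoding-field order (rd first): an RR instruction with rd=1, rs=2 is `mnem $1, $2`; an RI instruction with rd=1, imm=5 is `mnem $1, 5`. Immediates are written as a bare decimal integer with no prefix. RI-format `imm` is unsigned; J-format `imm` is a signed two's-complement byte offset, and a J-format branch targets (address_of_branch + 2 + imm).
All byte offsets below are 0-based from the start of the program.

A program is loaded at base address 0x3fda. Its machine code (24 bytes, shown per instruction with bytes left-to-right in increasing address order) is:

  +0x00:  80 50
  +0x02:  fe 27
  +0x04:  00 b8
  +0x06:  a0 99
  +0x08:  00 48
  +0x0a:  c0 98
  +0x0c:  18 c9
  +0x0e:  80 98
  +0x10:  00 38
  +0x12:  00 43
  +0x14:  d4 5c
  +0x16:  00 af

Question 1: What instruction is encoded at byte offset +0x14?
+0x14: d4 5c ⇒ word 0x5cd4 (little)
  opcode bits[15:11]=0xb: movi/RI
  rd@[10:8]=0x4 ⇒ $4
  imm@[7:0]=0xd4 ⇒ 212

movi $4, 212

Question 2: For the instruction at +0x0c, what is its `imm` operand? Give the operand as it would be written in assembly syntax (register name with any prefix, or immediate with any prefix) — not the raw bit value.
24

off 0x0c: read 18 c9 as little → 0xc918
  op=0xc918>>11=0x19 ⇒ sbi (RI)
  [10:8] rd=1 = $1
  [7:0] imm=24 = 24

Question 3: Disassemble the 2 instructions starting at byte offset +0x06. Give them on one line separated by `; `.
off 0x06: read a0 99 as little → 0x99a0
  top 5b → 0x13 → xor [RR]
  rd: (w>>8)&0x7=0x1 → $1
  rs: (w>>5)&0x7=0x5 → $5
off 0x08: read 00 48 as little → 0x4800
  top 5b → 0x9 → hlt [N]

xor $1, $5; hlt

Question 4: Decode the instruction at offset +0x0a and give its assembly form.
xor $0, $6

+0x0a: c0 98 ⇒ word 0x98c0 (little)
  top 5b → 0x13 → xor [RR]
  [10:8] rd=0 = $0
  [7:5] rs=6 = $6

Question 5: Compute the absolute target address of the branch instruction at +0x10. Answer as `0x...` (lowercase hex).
@+10  little-endian(00 38) = 0x3800
  top 5b → 0x7 → bz [J]
  imm: (w>>0)&0x7ff=0x0 → 0
  target = base 0x3fda + off 0x10 + 2 + imm 0 = 0x3fec

0x3fec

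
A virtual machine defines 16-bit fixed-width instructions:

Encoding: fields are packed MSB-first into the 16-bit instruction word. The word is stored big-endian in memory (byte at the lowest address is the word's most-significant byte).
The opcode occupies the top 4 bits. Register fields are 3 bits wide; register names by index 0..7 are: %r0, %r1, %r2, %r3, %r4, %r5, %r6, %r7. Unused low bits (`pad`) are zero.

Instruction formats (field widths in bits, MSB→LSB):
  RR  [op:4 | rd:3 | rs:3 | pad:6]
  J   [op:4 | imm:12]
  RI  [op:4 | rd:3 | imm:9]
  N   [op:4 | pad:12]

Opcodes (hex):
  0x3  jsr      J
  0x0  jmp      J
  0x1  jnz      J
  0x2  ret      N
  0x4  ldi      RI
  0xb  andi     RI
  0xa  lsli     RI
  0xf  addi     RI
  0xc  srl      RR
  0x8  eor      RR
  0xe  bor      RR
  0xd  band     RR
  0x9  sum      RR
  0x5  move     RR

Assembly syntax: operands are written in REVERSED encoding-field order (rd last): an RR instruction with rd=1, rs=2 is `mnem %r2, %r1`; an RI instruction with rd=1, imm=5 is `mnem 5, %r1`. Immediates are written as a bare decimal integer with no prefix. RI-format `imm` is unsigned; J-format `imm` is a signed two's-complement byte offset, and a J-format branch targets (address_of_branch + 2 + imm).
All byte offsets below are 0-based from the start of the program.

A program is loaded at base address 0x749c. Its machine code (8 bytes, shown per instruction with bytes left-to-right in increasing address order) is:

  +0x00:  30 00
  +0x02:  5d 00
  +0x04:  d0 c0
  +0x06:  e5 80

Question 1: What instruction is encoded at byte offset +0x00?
jsr 0

+0x00: 30 00 ⇒ word 0x3000 (big)
  opcode bits[15:12]=0x3: jsr/J
  [11:0] imm=0 = 0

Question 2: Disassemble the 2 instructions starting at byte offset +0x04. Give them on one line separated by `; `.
band %r3, %r0; bor %r6, %r2

[04] d0 c0 → 0xd0c0
  op=0xd0c0>>12=0xd ⇒ band (RR)
  rd: (w>>9)&0x7=0x0 → %r0
  rs: (w>>6)&0x7=0x3 → %r3
[06] e5 80 → 0xe580
  op=0xe580>>12=0xe ⇒ bor (RR)
  rd: (w>>9)&0x7=0x2 → %r2
  rs: (w>>6)&0x7=0x6 → %r6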